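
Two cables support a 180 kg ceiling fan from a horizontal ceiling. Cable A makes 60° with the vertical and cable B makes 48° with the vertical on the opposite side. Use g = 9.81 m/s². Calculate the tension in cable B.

T_B ≈ 1610 N

Angles from the horizontal: cable A is 90° − 60° = 30°, cable B is 90° − 48° = 42°.
Weight W = 180 × 9.81 = 1766 N acts straight down.
Horizontal: T_A cos 30° = T_B cos 42°  →  T_A = 0.8581 T_B.
Vertical: T_A sin 30° + T_B sin 42° = 1766.
Substituting the horizontal relation into the vertical equation gives 1.098 T_B = 1766, so T_B = 1608 N.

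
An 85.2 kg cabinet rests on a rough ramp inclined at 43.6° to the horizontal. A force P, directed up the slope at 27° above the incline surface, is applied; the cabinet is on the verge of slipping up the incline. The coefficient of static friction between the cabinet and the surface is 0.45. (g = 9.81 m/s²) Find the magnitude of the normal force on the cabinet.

N ≈ 253 N

On the verge of sliding up the incline, friction equals μN and acts down the slope.
Perpendicular: N + P sin 27° = W cos 43.6° = 605.3 N.
Along incline: P cos 27° = W sin 43.6° + μN  with W sin 43.6° = 576.4 N.
Solving the pair for P and N: P = 774.9 N, N = 253.5 N (and f = μN = 114.1 N).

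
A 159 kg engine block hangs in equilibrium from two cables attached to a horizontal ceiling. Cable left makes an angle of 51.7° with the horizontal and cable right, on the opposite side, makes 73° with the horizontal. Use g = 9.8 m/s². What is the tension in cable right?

T_right ≈ 1170 N

Weight W = 159 × 9.8 = 1558 N acts straight down.
Horizontal: T_left cos 51.7° = T_right cos 73°  →  T_left = 0.4717 T_right.
Vertical: T_left sin 51.7° + T_right sin 73° = 1558.
Substituting the horizontal relation into the vertical equation gives 1.327 T_right = 1558, so T_right = 1175 N.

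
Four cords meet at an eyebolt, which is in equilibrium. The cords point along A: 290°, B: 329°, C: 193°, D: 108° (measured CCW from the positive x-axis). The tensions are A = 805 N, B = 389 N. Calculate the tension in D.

T_D ≈ 1070 N

Resolve: ΣF_x = 805 cos 290° + 389 cos 329° + T_C cos 193° + T_D cos 108° = 0.
        ΣF_y = 805 sin 290° + 389 sin 329° + T_C sin 193° + T_D sin 108° = 0.
The known terms sum to (608.8, -956.8) N, so -0.9744 T_C − 0.3090 T_D = -608.8 and -0.2250 T_C + 0.9511 T_D = 956.8.
Solving simultaneously: T_C = 284.4 N, T_D = 1073 N.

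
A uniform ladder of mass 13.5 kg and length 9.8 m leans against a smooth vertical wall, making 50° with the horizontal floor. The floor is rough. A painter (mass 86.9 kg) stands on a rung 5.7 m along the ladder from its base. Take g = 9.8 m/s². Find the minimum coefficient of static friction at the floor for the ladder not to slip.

μ_min ≈ 0.479

ΣF_y = 0: N_floor = 13.5×9.8 + 86.9×9.8 = 983.92 N.
Torques about the foot: N_wall · 9.8 sin 50° = 13.5×9.8×4.9 cos 50° + 86.9×9.8×5.7 cos 50° → N_wall = 471.14 N.
ΣF_x = 0: f_floor = N_wall = 471.14 N.
μ_min = f_floor / N_floor = 471.14 / 983.92 = 0.4788.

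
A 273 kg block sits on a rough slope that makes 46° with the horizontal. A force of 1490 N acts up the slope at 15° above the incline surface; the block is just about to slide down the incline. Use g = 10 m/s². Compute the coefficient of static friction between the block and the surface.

μ ≈ 0.347

On the verge of sliding down the incline, friction is at its maximum μN and acts up the slope.
Perpendicular to incline: N = W cos 46° − P sin 15° = 1896 − 385.6 = 1511 N.
Along incline: P cos 15° + μN = W sin 46° → μ = (W sin 46° − P cos 15°) / N = 0.3472.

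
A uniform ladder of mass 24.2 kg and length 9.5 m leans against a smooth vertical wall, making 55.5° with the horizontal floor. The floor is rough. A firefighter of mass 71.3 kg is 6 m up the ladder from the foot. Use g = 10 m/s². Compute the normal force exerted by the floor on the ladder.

ΣF_y = 0: N_floor = 24.2×10 + 71.3×10 = 955 N.

N_floor ≈ 955 N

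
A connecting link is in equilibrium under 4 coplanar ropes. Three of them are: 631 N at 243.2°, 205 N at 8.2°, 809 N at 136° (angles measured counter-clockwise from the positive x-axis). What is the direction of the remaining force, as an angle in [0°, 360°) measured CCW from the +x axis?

Sum the known components: ΣF_x = -663.5 N, ΣF_y = 28 N.
For equilibrium the remaining force must supply (−ΣF_x, −ΣF_y) = (663.5, -28) N.
Magnitude = √((663.5)² + (-28)²) = 664.1 N; direction = atan2(-28, 663.5) = 357.6°.

θ ≈ 358°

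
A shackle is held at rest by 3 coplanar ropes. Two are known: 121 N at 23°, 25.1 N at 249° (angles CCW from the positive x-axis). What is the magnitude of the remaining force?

F ≈ 105 N

Sum the known components: ΣF_x = 102.4 N, ΣF_y = 23.85 N.
For equilibrium the remaining force must supply (−ΣF_x, −ΣF_y) = (-102.4, -23.85) N.
Magnitude = √((-102.4)² + (-23.85)²) = 105.1 N; direction = atan2(-23.85, -102.4) = 193.1°.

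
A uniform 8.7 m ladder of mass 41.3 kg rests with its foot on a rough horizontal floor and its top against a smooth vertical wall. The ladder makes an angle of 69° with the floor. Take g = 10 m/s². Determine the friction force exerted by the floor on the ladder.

f ≈ 79.3 N

Torques about the foot: N_wall · 8.7 sin 69° = 41.3×10×4.35 cos 69° → N_wall = 79.268 N.
ΣF_x = 0: f_floor = N_wall = 79.268 N.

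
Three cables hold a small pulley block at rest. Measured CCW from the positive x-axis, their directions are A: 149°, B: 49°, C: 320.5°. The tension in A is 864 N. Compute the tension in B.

Resolve: ΣF_x = 864 cos 149° + T_B cos 49° + T_C cos 320.5° = 0.
        ΣF_y = 864 sin 149° + T_B sin 49° + T_C sin 320.5° = 0.
The known terms sum to (-740.6, 445) N, so 0.6561 T_B + 0.7716 T_C = 740.6 and 0.7547 T_B − 0.6361 T_C = -445.
Solving simultaneously: T_B = 127.8 N, T_C = 851.2 N.

T_B ≈ 128 N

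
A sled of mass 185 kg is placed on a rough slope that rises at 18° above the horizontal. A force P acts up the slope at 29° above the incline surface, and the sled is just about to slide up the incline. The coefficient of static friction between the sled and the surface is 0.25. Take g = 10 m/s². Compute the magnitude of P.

P ≈ 1020 N

On the verge of sliding up the incline, friction equals μN and acts down the slope.
Perpendicular: N + P sin 29° = W cos 18° = 1759 N.
Along incline: P cos 29° = W sin 18° + μN  with W sin 18° = 571.7 N.
Solving the pair for P and N: P = 1016 N, N = 1267 N (and f = μN = 316.7 N).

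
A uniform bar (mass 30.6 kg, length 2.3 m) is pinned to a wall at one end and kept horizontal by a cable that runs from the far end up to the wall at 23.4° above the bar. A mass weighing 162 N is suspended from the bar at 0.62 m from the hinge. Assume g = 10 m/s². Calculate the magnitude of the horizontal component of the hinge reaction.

H_x ≈ 454 N

Take torques about the hinge: T sin 23.4° · 2.3 = 30.6×10×1.15 + 162×0.62 = 452.34 N·m.
So T = 452.34 / (0.3971 × 2.3) = 495.2 N.
ΣF_x = 0: H_x = T cos 23.4° = 454.48 N.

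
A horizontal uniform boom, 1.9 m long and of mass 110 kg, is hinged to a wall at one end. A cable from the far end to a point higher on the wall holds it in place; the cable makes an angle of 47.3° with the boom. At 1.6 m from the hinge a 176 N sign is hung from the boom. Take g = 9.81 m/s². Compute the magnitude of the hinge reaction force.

Take torques about the hinge: T sin 47.3° · 1.9 = 110×9.81×0.95 + 176×1.6 = 1306.7 N·m.
So T = 1306.7 / (0.7349 × 1.9) = 935.84 N.
ΣF_x = 0: H_x = T cos 47.3° = 634.65 N.
ΣF_y = 0: H_y = (110×9.81 + 176) − T sin 47.3° = 1255.1 − 687.76 = 567.34 N.
|H| = √(H_x² + H_y²) = √((634.65)² + (567.34)²) = 851.26 N.

|H| ≈ 851 N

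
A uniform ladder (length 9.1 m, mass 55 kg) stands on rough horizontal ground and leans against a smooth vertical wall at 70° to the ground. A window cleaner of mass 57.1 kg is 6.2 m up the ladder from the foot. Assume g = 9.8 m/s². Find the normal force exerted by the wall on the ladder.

N_wall ≈ 237 N

Torques about the foot: N_wall · 9.1 sin 70° = 55×9.8×4.55 cos 70° + 57.1×9.8×6.2 cos 70° → N_wall = 236.85 N.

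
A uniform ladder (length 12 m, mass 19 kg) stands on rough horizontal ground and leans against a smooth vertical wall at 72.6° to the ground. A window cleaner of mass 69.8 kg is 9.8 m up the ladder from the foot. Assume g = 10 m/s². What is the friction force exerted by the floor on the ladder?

Torques about the foot: N_wall · 12 sin 72.6° = 19×10×6 cos 72.6° + 69.8×10×9.8 cos 72.6° → N_wall = 208.41 N.
ΣF_x = 0: f_floor = N_wall = 208.41 N.

f ≈ 208 N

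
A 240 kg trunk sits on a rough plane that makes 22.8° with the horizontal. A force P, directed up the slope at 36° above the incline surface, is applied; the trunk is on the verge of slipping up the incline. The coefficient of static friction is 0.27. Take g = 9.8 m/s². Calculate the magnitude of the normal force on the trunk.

On the verge of sliding up the incline, friction equals μN and acts down the slope.
Perpendicular: N + P sin 36° = W cos 22.8° = 2168 N.
Along incline: P cos 36° = W sin 22.8° + μN  with W sin 22.8° = 911.4 N.
Solving the pair for P and N: P = 1547 N, N = 1259 N (and f = μN = 339.9 N).

N ≈ 1260 N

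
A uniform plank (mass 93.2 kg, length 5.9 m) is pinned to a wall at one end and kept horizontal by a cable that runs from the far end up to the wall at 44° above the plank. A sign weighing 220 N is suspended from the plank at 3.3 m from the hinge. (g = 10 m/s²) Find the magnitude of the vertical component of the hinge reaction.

|H_y| ≈ 563 N

Take torques about the hinge: T sin 44° · 5.9 = 93.2×10×2.95 + 220×3.3 = 3475.4 N·m.
So T = 3475.4 / (0.6947 × 5.9) = 847.97 N.
ΣF_y = 0: H_y = (93.2×10 + 220) − T sin 44° = 1152 − 589.05 = 562.95 N.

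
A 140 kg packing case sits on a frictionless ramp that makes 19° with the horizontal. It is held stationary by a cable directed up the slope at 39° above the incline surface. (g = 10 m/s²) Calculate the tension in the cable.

Take axes along and perpendicular to the incline. Weight components: W sin 19° = 455.8 N down-slope, W cos 19° = 1324 N into the surface.
Along incline: T cos 39° = W sin 19° → T = 586.5 N.
Perpendicular: N = W cos 19° − T sin 39° = 954.6 N.

T ≈ 586 N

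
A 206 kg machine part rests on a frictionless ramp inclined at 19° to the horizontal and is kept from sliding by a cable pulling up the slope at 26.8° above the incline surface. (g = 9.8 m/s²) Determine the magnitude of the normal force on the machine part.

Take axes along and perpendicular to the incline. Weight components: W sin 19° = 657.3 N down-slope, W cos 19° = 1909 N into the surface.
Along incline: T cos 26.8° = W sin 19° → T = 736.4 N.
Perpendicular: N = W cos 19° − T sin 26.8° = 1577 N.

N ≈ 1580 N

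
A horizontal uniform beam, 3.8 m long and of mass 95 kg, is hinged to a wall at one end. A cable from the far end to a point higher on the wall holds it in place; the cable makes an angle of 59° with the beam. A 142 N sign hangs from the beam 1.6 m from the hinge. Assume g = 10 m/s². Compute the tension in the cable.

T ≈ 624 N

Take torques about the hinge: T sin 59° · 3.8 = 95×10×1.9 + 142×1.6 = 2032.2 N·m.
So T = 2032.2 / (0.8572 × 3.8) = 623.9 N.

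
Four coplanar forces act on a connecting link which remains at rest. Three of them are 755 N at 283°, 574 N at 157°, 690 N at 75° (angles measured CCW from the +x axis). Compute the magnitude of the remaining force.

Sum the known components: ΣF_x = -179.9 N, ΣF_y = 155.1 N.
For equilibrium the remaining force must supply (−ΣF_x, −ΣF_y) = (179.9, -155.1) N.
Magnitude = √((179.9)² + (-155.1)²) = 237.6 N; direction = atan2(-155.1, 179.9) = 319.2°.

F ≈ 238 N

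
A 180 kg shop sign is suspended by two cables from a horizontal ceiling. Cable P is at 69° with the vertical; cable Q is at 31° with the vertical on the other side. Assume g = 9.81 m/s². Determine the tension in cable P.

Angles from the horizontal: cable P is 90° − 69° = 21°, cable Q is 90° − 31° = 59°.
Weight W = 180 × 9.81 = 1766 N acts straight down.
Horizontal: T_P cos 21° = T_Q cos 59°  →  T_Q = 1.813 T_P.
Vertical: T_P sin 21° + T_Q sin 59° = 1766.
Substituting the horizontal relation into the vertical equation gives 1.912 T_P = 1766, so T_P = 923.5 N.

T_P ≈ 923 N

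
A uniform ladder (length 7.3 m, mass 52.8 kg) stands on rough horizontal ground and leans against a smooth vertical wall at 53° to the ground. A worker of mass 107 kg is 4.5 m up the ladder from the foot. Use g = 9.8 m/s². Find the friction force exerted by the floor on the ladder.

Torques about the foot: N_wall · 7.3 sin 53° = 52.8×9.8×3.65 cos 53° + 107×9.8×4.5 cos 53° → N_wall = 682.05 N.
ΣF_x = 0: f_floor = N_wall = 682.05 N.

f ≈ 682 N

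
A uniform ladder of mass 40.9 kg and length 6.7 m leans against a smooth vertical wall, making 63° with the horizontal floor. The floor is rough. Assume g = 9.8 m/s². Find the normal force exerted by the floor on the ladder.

N_floor ≈ 401 N

ΣF_y = 0: N_floor = 40.9×9.8 = 400.82 N.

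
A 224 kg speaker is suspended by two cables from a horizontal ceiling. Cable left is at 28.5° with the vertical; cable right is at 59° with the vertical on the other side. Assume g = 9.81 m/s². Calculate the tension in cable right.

Angles from the horizontal: cable left is 90° − 28.5° = 61.5°, cable right is 90° − 59° = 31°.
Weight W = 224 × 9.81 = 2197 N acts straight down.
Horizontal: T_left cos 61.5° = T_right cos 31°  →  T_left = 1.796 T_right.
Vertical: T_left sin 61.5° + T_right sin 31° = 2197.
Substituting the horizontal relation into the vertical equation gives 2.094 T_right = 2197, so T_right = 1050 N.

T_right ≈ 1050 N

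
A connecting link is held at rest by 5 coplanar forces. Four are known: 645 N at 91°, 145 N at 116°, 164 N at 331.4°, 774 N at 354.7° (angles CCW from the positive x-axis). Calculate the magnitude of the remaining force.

F ≈ 1050 N

Sum the known components: ΣF_x = 839.9 N, ΣF_y = 625.2 N.
For equilibrium the remaining force must supply (−ΣF_x, −ΣF_y) = (-839.9, -625.2) N.
Magnitude = √((-839.9)² + (-625.2)²) = 1047 N; direction = atan2(-625.2, -839.9) = 216.7°.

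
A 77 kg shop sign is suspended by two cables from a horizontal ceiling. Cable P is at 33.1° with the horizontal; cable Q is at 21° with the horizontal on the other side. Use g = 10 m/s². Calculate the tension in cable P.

T_P ≈ 887 N

Weight W = 77 × 10 = 770 N acts straight down.
Horizontal: T_P cos 33.1° = T_Q cos 21°  →  T_Q = 0.8973 T_P.
Vertical: T_P sin 33.1° + T_Q sin 21° = 770.
Substituting the horizontal relation into the vertical equation gives 0.8677 T_P = 770, so T_P = 887.4 N.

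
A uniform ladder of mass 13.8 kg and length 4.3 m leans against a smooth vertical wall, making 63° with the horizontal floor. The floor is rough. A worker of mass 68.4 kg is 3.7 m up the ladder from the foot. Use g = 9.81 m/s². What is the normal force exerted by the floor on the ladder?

N_floor ≈ 806 N

ΣF_y = 0: N_floor = 13.8×9.81 + 68.4×9.81 = 806.38 N.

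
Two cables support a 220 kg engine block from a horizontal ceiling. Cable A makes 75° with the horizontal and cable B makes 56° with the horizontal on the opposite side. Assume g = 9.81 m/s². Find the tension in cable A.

Weight W = 220 × 9.81 = 2158 N acts straight down.
Horizontal: T_A cos 75° = T_B cos 56°  →  T_B = 0.4628 T_A.
Vertical: T_A sin 75° + T_B sin 56° = 2158.
Substituting the horizontal relation into the vertical equation gives 1.35 T_A = 2158, so T_A = 1599 N.

T_A ≈ 1600 N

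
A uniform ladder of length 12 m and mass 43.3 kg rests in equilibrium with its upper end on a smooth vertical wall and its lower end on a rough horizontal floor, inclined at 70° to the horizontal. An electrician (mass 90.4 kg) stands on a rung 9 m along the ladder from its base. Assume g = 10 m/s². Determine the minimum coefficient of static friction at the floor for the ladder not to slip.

μ_min ≈ 0.244

ΣF_y = 0: N_floor = 43.3×10 + 90.4×10 = 1337 N.
Torques about the foot: N_wall · 12 sin 70° = 43.3×10×6 cos 70° + 90.4×10×9 cos 70° → N_wall = 325.57 N.
ΣF_x = 0: f_floor = N_wall = 325.57 N.
μ_min = f_floor / N_floor = 325.57 / 1337 = 0.2435.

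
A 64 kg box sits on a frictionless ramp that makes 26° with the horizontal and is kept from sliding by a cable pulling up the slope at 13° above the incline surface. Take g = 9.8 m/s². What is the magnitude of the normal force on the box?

Take axes along and perpendicular to the incline. Weight components: W sin 26° = 274.9 N down-slope, W cos 26° = 563.7 N into the surface.
Along incline: T cos 13° = W sin 26° → T = 282.2 N.
Perpendicular: N = W cos 26° − T sin 13° = 500.2 N.

N ≈ 500 N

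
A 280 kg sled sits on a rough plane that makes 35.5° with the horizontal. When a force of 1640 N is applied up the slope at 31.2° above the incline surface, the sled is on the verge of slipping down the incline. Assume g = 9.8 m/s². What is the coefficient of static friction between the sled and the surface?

On the verge of sliding down the incline, friction is at its maximum μN and acts up the slope.
Perpendicular to incline: N = W cos 35.5° − P sin 31.2° = 2234 − 849.6 = 1384 N.
Along incline: P cos 31.2° + μN = W sin 35.5° → μ = (W sin 35.5° − P cos 31.2°) / N = 0.1377.

μ ≈ 0.138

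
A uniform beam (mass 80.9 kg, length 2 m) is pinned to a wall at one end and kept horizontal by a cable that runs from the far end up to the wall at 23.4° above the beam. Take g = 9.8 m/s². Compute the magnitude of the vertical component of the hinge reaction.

Take torques about the hinge: T sin 23.4° · 2 = 80.9×9.8×1 = 792.82 N·m.
So T = 792.82 / (0.3971 × 2) = 998.14 N.
ΣF_y = 0: H_y = (80.9×9.8) − T sin 23.4° = 792.82 − 396.41 = 396.41 N.

|H_y| ≈ 396 N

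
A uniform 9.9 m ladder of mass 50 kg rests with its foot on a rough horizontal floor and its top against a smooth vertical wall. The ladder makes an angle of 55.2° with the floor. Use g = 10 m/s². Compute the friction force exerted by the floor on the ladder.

f ≈ 174 N

Torques about the foot: N_wall · 9.9 sin 55.2° = 50×10×4.95 cos 55.2° → N_wall = 173.75 N.
ΣF_x = 0: f_floor = N_wall = 173.75 N.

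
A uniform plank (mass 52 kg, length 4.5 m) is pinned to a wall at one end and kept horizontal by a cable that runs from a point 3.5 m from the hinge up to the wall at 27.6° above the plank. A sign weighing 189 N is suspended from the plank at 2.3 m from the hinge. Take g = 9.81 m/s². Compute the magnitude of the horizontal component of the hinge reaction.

H_x ≈ 865 N

Take torques about the hinge: T sin 27.6° · 3.5 = 52×9.81×2.25 + 189×2.3 = 1582.5 N·m.
So T = 1582.5 / (0.4633 × 3.5) = 975.91 N.
ΣF_x = 0: H_x = T cos 27.6° = 864.85 N.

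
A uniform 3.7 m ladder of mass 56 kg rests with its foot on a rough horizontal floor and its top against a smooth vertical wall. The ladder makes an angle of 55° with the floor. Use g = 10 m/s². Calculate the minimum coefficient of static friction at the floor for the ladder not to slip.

ΣF_y = 0: N_floor = 56×10 = 560 N.
Torques about the foot: N_wall · 3.7 sin 55° = 56×10×1.85 cos 55° → N_wall = 196.06 N.
ΣF_x = 0: f_floor = N_wall = 196.06 N.
μ_min = f_floor / N_floor = 196.06 / 560 = 0.3501.

μ_min ≈ 0.350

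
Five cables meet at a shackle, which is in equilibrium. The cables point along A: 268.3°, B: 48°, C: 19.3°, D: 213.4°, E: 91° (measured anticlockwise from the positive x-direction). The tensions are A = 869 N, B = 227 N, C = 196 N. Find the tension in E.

Resolve: ΣF_x = 869 cos 268.3° + 227 cos 48° + 196 cos 19.3° + T_D cos 213.4° + T_E cos 91° = 0.
        ΣF_y = 869 sin 268.3° + 227 sin 48° + 196 sin 19.3° + T_D sin 213.4° + T_E sin 91° = 0.
The known terms sum to (311.1, -635.1) N, so -0.8348 T_D − 0.0175 T_E = -311.1 and -0.5505 T_D + 0.9998 T_E = 635.1.
Solving simultaneously: T_D = 355.3 N, T_E = 830.8 N.

T_E ≈ 831 N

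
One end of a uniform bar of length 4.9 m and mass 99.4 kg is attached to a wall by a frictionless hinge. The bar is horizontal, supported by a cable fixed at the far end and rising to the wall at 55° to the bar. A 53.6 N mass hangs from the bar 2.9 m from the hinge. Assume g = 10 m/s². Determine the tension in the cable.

T ≈ 645 N

Take torques about the hinge: T sin 55° · 4.9 = 99.4×10×2.45 + 53.6×2.9 = 2590.7 N·m.
So T = 2590.7 / (0.8192 × 4.9) = 645.45 N.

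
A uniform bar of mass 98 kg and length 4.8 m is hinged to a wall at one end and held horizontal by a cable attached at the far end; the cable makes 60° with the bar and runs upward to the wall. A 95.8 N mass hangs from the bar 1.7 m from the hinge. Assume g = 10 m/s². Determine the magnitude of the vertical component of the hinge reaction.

|H_y| ≈ 552 N

Take torques about the hinge: T sin 60° · 4.8 = 98×10×2.4 + 95.8×1.7 = 2514.9 N·m.
So T = 2514.9 / (0.8660 × 4.8) = 604.98 N.
ΣF_y = 0: H_y = (98×10 + 95.8) − T sin 60° = 1075.8 − 523.93 = 551.87 N.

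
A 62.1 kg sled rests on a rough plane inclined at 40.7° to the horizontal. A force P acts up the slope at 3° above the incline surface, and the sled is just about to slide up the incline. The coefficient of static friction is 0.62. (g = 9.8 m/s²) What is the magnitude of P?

On the verge of sliding up the incline, friction equals μN and acts down the slope.
Perpendicular: N + P sin 3° = W cos 40.7° = 461.4 N.
Along incline: P cos 3° = W sin 40.7° + μN  with W sin 40.7° = 396.9 N.
Solving the pair for P and N: P = 662.3 N, N = 426.7 N (and f = μN = 264.6 N).

P ≈ 662 N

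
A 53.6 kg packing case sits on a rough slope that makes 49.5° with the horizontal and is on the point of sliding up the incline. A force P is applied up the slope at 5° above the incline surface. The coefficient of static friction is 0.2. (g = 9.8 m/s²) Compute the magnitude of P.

On the verge of sliding up the incline, friction equals μN and acts down the slope.
Perpendicular: N + P sin 5° = W cos 49.5° = 341.1 N.
Along incline: P cos 5° = W sin 49.5° + μN  with W sin 49.5° = 399.4 N.
Solving the pair for P and N: P = 461.4 N, N = 300.9 N (and f = μN = 60.19 N).

P ≈ 461 N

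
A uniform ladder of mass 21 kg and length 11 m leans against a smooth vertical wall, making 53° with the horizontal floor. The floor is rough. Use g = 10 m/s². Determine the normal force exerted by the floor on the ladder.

N_floor ≈ 210 N

ΣF_y = 0: N_floor = 21×10 = 210 N.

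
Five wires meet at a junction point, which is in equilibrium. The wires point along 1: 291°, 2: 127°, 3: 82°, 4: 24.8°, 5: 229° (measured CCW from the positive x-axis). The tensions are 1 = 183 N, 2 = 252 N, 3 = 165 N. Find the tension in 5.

T_5 ≈ 494 N

Resolve: ΣF_x = 183 cos 291° + 252 cos 127° + 165 cos 82° + T_4 cos 24.8° + T_5 cos 229° = 0.
        ΣF_y = 183 sin 291° + 252 sin 127° + 165 sin 82° + T_4 sin 24.8° + T_5 sin 229° = 0.
The known terms sum to (-63.11, 193.8) N, so 0.9078 T_4 − 0.6561 T_5 = 63.11 and 0.4195 T_4 − 0.7547 T_5 = -193.8.
Solving simultaneously: T_4 = 426.4 N, T_5 = 493.8 N.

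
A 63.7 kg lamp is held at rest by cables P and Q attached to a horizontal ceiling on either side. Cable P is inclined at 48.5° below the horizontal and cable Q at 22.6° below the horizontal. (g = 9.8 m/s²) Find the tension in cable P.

Weight W = 63.7 × 9.8 = 624.3 N acts straight down.
Horizontal: T_P cos 48.5° = T_Q cos 22.6°  →  T_Q = 0.7177 T_P.
Vertical: T_P sin 48.5° + T_Q sin 22.6° = 624.3.
Substituting the horizontal relation into the vertical equation gives 1.025 T_P = 624.3, so T_P = 609.2 N.

T_P ≈ 609 N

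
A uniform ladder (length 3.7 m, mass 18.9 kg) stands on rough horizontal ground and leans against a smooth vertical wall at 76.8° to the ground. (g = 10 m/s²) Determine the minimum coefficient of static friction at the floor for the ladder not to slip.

μ_min ≈ 0.117

ΣF_y = 0: N_floor = 18.9×10 = 189 N.
Torques about the foot: N_wall · 3.7 sin 76.8° = 18.9×10×1.85 cos 76.8° → N_wall = 22.165 N.
ΣF_x = 0: f_floor = N_wall = 22.165 N.
μ_min = f_floor / N_floor = 22.165 / 189 = 0.1173.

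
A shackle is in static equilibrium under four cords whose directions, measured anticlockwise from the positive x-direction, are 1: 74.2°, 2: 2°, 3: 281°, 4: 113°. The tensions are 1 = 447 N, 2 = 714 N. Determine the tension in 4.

Resolve: ΣF_x = 447 cos 74.2° + 714 cos 2° + T_3 cos 281° + T_4 cos 113° = 0.
        ΣF_y = 447 sin 74.2° + 714 sin 2° + T_3 sin 281° + T_4 sin 113° = 0.
The known terms sum to (835.3, 455) N, so 0.1908 T_3 − 0.3907 T_4 = -835.3 and -0.9816 T_3 + 0.9205 T_4 = -455.
Solving simultaneously: T_3 = 4553 N, T_4 = 4361 N.

T_4 ≈ 4360 N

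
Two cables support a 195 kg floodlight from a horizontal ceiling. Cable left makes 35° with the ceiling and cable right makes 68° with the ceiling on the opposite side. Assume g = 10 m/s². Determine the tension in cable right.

T_right ≈ 1640 N

Weight W = 195 × 10 = 1950 N acts straight down.
Horizontal: T_left cos 35° = T_right cos 68°  →  T_left = 0.4573 T_right.
Vertical: T_left sin 35° + T_right sin 68° = 1950.
Substituting the horizontal relation into the vertical equation gives 1.189 T_right = 1950, so T_right = 1639 N.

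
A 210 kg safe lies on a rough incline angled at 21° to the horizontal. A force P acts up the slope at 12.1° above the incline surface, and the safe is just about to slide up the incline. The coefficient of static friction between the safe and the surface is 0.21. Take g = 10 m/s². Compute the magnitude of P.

P ≈ 1140 N

On the verge of sliding up the incline, friction equals μN and acts down the slope.
Perpendicular: N + P sin 12.1° = W cos 21° = 1961 N.
Along incline: P cos 12.1° = W sin 21° + μN  with W sin 21° = 752.6 N.
Solving the pair for P and N: P = 1139 N, N = 1722 N (and f = μN = 361.6 N).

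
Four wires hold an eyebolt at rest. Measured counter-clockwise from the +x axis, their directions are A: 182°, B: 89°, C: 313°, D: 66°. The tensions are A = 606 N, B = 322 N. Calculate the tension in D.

Resolve: ΣF_x = 606 cos 182° + 322 cos 89° + T_C cos 313° + T_D cos 66° = 0.
        ΣF_y = 606 sin 182° + 322 sin 89° + T_C sin 313° + T_D sin 66° = 0.
The known terms sum to (-600, 300.8) N, so 0.6820 T_C + 0.4067 T_D = 600 and -0.7314 T_C + 0.9135 T_D = -300.8.
Solving simultaneously: T_C = 728.4 N, T_D = 253.9 N.

T_D ≈ 254 N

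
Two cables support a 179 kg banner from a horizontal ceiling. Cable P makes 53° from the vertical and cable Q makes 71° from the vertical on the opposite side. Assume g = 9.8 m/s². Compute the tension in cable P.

Angles from the horizontal: cable P is 90° − 53° = 37°, cable Q is 90° − 71° = 19°.
Weight W = 179 × 9.8 = 1754 N acts straight down.
Horizontal: T_P cos 37° = T_Q cos 19°  →  T_Q = 0.8447 T_P.
Vertical: T_P sin 37° + T_Q sin 19° = 1754.
Substituting the horizontal relation into the vertical equation gives 0.8768 T_P = 1754, so T_P = 2001 N.

T_P ≈ 2000 N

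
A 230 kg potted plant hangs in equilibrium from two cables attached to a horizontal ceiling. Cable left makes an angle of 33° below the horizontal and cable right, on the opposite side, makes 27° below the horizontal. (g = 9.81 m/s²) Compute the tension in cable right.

T_right ≈ 2190 N

Weight W = 230 × 9.81 = 2256 N acts straight down.
Horizontal: T_left cos 33° = T_right cos 27°  →  T_left = 1.062 T_right.
Vertical: T_left sin 33° + T_right sin 27° = 2256.
Substituting the horizontal relation into the vertical equation gives 1.033 T_right = 2256, so T_right = 2185 N.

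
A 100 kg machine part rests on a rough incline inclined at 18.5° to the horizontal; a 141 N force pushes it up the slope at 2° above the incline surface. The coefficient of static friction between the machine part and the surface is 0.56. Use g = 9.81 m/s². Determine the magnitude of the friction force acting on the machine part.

f ≈ 170 N

Axes along / perpendicular to the incline. W sin 18.5° = 311.3 N down-slope; W cos 18.5° = 930.3 N into the surface.
Perpendicular: N = W cos 18.5° − P sin 2° = 930.3 − 4.921 = 925.4 N.
Along incline: P cos 2° + f = W sin 18.5° (friction acts up-slope) → f = 311.3 − 140.9 = 170.4 N.
|f| = 170.4 N ≤ μN = 518.2 N, so the machine part is indeed static.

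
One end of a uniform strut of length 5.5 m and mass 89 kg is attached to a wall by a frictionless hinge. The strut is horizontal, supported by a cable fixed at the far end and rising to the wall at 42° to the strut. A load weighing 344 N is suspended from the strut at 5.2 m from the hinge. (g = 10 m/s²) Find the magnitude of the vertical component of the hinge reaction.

|H_y| ≈ 464 N

Take torques about the hinge: T sin 42° · 5.5 = 89×10×2.75 + 344×5.2 = 4236.3 N·m.
So T = 4236.3 / (0.6691 × 5.5) = 1151.1 N.
ΣF_y = 0: H_y = (89×10 + 344) − T sin 42° = 1234 − 770.24 = 463.76 N.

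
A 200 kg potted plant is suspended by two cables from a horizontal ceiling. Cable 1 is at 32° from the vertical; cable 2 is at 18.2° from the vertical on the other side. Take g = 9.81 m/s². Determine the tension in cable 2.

Angles from the horizontal: cable 1 is 90° − 32° = 58°, cable 2 is 90° − 18.2° = 71.8°.
Weight W = 200 × 9.81 = 1962 N acts straight down.
Horizontal: T_1 cos 58° = T_2 cos 71.8°  →  T_1 = 0.5894 T_2.
Vertical: T_1 sin 58° + T_2 sin 71.8° = 1962.
Substituting the horizontal relation into the vertical equation gives 1.45 T_2 = 1962, so T_2 = 1353 N.

T_2 ≈ 1350 N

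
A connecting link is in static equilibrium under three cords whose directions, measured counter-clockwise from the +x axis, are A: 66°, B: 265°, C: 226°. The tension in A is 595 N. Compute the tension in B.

T_B ≈ 323 N

Resolve: ΣF_x = 595 cos 66° + T_B cos 265° + T_C cos 226° = 0.
        ΣF_y = 595 sin 66° + T_B sin 265° + T_C sin 226° = 0.
The known terms sum to (242, 543.6) N, so -0.0872 T_B − 0.6947 T_C = -242 and -0.9962 T_B − 0.7193 T_C = -543.6.
Solving simultaneously: T_B = 323.4 N, T_C = 307.8 N.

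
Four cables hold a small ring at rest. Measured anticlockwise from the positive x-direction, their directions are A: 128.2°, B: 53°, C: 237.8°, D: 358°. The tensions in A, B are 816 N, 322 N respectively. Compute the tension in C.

Resolve: ΣF_x = 816 cos 128.2° + 322 cos 53° + T_C cos 237.8° + T_D cos 358° = 0.
        ΣF_y = 816 sin 128.2° + 322 sin 53° + T_C sin 237.8° + T_D sin 358° = 0.
The known terms sum to (-310.8, 898.4) N, so -0.5329 T_C + 0.9994 T_D = 310.8 and -0.8462 T_C − 0.0349 T_D = -898.4.
Solving simultaneously: T_C = 1026 N, T_D = 858.3 N.

T_C ≈ 1030 N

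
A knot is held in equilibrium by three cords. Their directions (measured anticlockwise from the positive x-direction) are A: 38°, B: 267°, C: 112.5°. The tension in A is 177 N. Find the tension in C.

Resolve: ΣF_x = 177 cos 38° + T_B cos 267° + T_C cos 112.5° = 0.
        ΣF_y = 177 sin 38° + T_B sin 267° + T_C sin 112.5° = 0.
The known terms sum to (139.5, 109) N, so -0.0523 T_B − 0.3827 T_C = -139.5 and -0.9986 T_B + 0.9239 T_C = -109.
Solving simultaneously: T_B = 396.2 N, T_C = 310.3 N.

T_C ≈ 310 N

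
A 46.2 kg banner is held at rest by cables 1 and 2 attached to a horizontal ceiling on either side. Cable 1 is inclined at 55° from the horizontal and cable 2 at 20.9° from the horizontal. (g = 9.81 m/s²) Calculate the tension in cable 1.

Weight W = 46.2 × 9.81 = 453.2 N acts straight down.
Horizontal: T_1 cos 55° = T_2 cos 20.9°  →  T_2 = 0.614 T_1.
Vertical: T_1 sin 55° + T_2 sin 20.9° = 453.2.
Substituting the horizontal relation into the vertical equation gives 1.038 T_1 = 453.2, so T_1 = 436.6 N.

T_1 ≈ 437 N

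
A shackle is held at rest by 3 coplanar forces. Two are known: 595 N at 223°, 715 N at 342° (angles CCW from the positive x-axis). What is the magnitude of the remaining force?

F ≈ 673 N

Sum the known components: ΣF_x = 244.8 N, ΣF_y = -626.7 N.
For equilibrium the remaining force must supply (−ΣF_x, −ΣF_y) = (-244.8, 626.7) N.
Magnitude = √((-244.8)² + (626.7)²) = 672.9 N; direction = atan2(626.7, -244.8) = 111.3°.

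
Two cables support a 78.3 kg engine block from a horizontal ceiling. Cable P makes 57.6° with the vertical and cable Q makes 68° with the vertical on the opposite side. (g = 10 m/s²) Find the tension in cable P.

Angles from the horizontal: cable P is 90° − 57.6° = 32.4°, cable Q is 90° − 68° = 22°.
Weight W = 78.3 × 10 = 783 N acts straight down.
Horizontal: T_P cos 32.4° = T_Q cos 22°  →  T_Q = 0.9106 T_P.
Vertical: T_P sin 32.4° + T_Q sin 22° = 783.
Substituting the horizontal relation into the vertical equation gives 0.877 T_P = 783, so T_P = 892.9 N.

T_P ≈ 893 N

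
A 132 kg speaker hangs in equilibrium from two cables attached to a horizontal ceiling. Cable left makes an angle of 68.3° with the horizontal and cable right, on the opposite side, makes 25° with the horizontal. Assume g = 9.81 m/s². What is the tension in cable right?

Weight W = 132 × 9.81 = 1295 N acts straight down.
Horizontal: T_left cos 68.3° = T_right cos 25°  →  T_left = 2.451 T_right.
Vertical: T_left sin 68.3° + T_right sin 25° = 1295.
Substituting the horizontal relation into the vertical equation gives 2.7 T_right = 1295, so T_right = 479.6 N.

T_right ≈ 480 N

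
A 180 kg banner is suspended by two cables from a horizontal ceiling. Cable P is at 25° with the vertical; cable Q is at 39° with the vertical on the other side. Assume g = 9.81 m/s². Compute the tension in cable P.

T_P ≈ 1240 N

Angles from the horizontal: cable P is 90° − 25° = 65°, cable Q is 90° − 39° = 51°.
Weight W = 180 × 9.81 = 1766 N acts straight down.
Horizontal: T_P cos 65° = T_Q cos 51°  →  T_Q = 0.6715 T_P.
Vertical: T_P sin 65° + T_Q sin 51° = 1766.
Substituting the horizontal relation into the vertical equation gives 1.428 T_P = 1766, so T_P = 1236 N.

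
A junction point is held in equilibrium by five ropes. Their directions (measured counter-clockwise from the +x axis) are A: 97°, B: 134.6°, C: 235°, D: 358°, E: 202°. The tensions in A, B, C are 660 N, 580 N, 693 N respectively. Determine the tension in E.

T_E ≈ 1150 N

Resolve: ΣF_x = 660 cos 97° + 580 cos 134.6° + 693 cos 235° + T_D cos 358° + T_E cos 202° = 0.
        ΣF_y = 660 sin 97° + 580 sin 134.6° + 693 sin 235° + T_D sin 358° + T_E sin 202° = 0.
The known terms sum to (-885.2, 500.4) N, so 0.9994 T_D − 0.9272 T_E = 885.2 and -0.0349 T_D − 0.3746 T_E = -500.4.
Solving simultaneously: T_D = 1956 N, T_E = 1154 N.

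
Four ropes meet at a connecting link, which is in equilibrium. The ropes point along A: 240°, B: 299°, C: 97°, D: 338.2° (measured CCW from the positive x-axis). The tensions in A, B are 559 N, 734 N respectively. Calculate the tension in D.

Resolve: ΣF_x = 559 cos 240° + 734 cos 299° + T_C cos 97° + T_D cos 338.2° = 0.
        ΣF_y = 559 sin 240° + 734 sin 299° + T_C sin 97° + T_D sin 338.2° = 0.
The known terms sum to (76.35, -1126) N, so -0.1219 T_C + 0.9285 T_D = -76.35 and 0.9925 T_C − 0.3714 T_D = 1126.
Solving simultaneously: T_C = 1161 N, T_D = 70.13 N.

T_D ≈ 70.1 N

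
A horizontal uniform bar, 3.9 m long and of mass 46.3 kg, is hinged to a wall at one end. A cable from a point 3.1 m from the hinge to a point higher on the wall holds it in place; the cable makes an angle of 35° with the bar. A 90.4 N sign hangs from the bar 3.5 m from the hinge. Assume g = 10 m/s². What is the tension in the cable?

Take torques about the hinge: T sin 35° · 3.1 = 46.3×10×1.95 + 90.4×3.5 = 1219.2 N·m.
So T = 1219.2 / (0.5736 × 3.1) = 685.71 N.

T ≈ 686 N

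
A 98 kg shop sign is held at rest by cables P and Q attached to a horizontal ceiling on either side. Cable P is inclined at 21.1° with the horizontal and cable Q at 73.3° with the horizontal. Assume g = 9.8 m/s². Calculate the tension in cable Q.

Weight W = 98 × 9.8 = 960.4 N acts straight down.
Horizontal: T_P cos 21.1° = T_Q cos 73.3°  →  T_P = 0.308 T_Q.
Vertical: T_P sin 21.1° + T_Q sin 73.3° = 960.4.
Substituting the horizontal relation into the vertical equation gives 1.069 T_Q = 960.4, so T_Q = 898.7 N.

T_Q ≈ 899 N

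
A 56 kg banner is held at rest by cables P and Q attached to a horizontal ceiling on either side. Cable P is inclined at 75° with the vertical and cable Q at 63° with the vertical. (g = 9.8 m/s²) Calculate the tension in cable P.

T_P ≈ 731 N

Angles from the horizontal: cable P is 90° − 75° = 15°, cable Q is 90° − 63° = 27°.
Weight W = 56 × 9.8 = 548.8 N acts straight down.
Horizontal: T_P cos 15° = T_Q cos 27°  →  T_Q = 1.084 T_P.
Vertical: T_P sin 15° + T_Q sin 27° = 548.8.
Substituting the horizontal relation into the vertical equation gives 0.751 T_P = 548.8, so T_P = 730.8 N.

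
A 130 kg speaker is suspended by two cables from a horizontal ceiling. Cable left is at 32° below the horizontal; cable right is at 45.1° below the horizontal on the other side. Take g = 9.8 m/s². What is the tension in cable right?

Weight W = 130 × 9.8 = 1274 N acts straight down.
Horizontal: T_left cos 32° = T_right cos 45.1°  →  T_left = 0.8323 T_right.
Vertical: T_left sin 32° + T_right sin 45.1° = 1274.
Substituting the horizontal relation into the vertical equation gives 1.149 T_right = 1274, so T_right = 1108 N.

T_right ≈ 1110 N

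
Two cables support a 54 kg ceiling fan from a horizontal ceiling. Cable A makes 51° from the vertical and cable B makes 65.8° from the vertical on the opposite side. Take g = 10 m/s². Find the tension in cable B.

Angles from the horizontal: cable A is 90° − 51° = 39°, cable B is 90° − 65.8° = 24.2°.
Weight W = 54 × 10 = 540 N acts straight down.
Horizontal: T_A cos 39° = T_B cos 24.2°  →  T_A = 1.174 T_B.
Vertical: T_A sin 39° + T_B sin 24.2° = 540.
Substituting the horizontal relation into the vertical equation gives 1.149 T_B = 540, so T_B = 470.2 N.

T_B ≈ 470 N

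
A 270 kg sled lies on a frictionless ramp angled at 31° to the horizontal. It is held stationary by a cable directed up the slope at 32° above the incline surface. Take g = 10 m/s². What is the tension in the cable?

Take axes along and perpendicular to the incline. Weight components: W sin 31° = 1391 N down-slope, W cos 31° = 2314 N into the surface.
Along incline: T cos 32° = W sin 31° → T = 1640 N.
Perpendicular: N = W cos 31° − T sin 32° = 1445 N.

T ≈ 1640 N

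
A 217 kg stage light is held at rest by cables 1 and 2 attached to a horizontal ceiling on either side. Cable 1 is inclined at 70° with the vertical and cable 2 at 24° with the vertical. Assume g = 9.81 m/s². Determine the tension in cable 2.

T_2 ≈ 2010 N

Angles from the horizontal: cable 1 is 90° − 70° = 20°, cable 2 is 90° − 24° = 66°.
Weight W = 217 × 9.81 = 2129 N acts straight down.
Horizontal: T_1 cos 20° = T_2 cos 66°  →  T_1 = 0.4328 T_2.
Vertical: T_1 sin 20° + T_2 sin 66° = 2129.
Substituting the horizontal relation into the vertical equation gives 1.062 T_2 = 2129, so T_2 = 2005 N.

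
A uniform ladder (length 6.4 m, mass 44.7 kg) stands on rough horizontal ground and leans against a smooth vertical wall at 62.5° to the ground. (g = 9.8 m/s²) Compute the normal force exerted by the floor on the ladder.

ΣF_y = 0: N_floor = 44.7×9.8 = 438.06 N.

N_floor ≈ 438 N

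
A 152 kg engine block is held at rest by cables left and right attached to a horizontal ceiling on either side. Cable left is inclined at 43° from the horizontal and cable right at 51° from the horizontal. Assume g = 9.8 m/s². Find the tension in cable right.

T_right ≈ 1090 N

Weight W = 152 × 9.8 = 1490 N acts straight down.
Horizontal: T_left cos 43° = T_right cos 51°  →  T_left = 0.8605 T_right.
Vertical: T_left sin 43° + T_right sin 51° = 1490.
Substituting the horizontal relation into the vertical equation gives 1.364 T_right = 1490, so T_right = 1092 N.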